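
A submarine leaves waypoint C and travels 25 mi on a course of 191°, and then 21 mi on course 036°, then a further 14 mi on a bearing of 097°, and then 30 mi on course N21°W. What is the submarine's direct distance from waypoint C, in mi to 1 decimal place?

21.6 mi

Leg 1 (191°, 25 mi): east 25 sin 191° = -4.77, north 25 cos 191° = -24.54
Leg 2 (036°, 21 mi): east 21 sin 36° = 12.34, north 21 cos 36° = 16.99
Leg 3 (097°, 14 mi): east 14 sin 97° = 13.90, north 14 cos 97° = -1.71
Leg 4 (N21°W, 30 mi): east 30 sin 339° = -10.75, north 30 cos 339° = 28.01
Net: 10.72 east, 18.75 north. Distance = √((10.72)² + (18.75)²) = 21.597 mi.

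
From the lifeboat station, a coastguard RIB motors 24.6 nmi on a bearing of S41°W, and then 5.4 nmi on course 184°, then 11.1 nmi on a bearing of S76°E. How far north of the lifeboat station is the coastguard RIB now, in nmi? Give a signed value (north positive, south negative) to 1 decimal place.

Leg 1 (S41°W, 24.6 nmi): east 24.6 sin 221° = -16.14, north 24.6 cos 221° = -18.57
Leg 2 (184°, 5.4 nmi): east 5.4 sin 184° = -0.38, north 5.4 cos 184° = -5.39
Leg 3 (S76°E, 11.1 nmi): east 11.1 sin 104° = 10.77, north 11.1 cos 104° = -2.69
Net north component: -26.64 nmi.

-26.6 nmi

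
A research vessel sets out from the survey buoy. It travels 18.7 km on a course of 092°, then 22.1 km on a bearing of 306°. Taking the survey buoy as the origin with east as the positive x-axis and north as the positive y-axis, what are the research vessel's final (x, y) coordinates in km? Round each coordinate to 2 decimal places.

(0.81, 12.34)

Leg 1 (092°, 18.7 km): east 18.7 sin 92° = 18.69, north 18.7 cos 92° = -0.65
Leg 2 (306°, 22.1 km): east 22.1 sin 306° = -17.88, north 22.1 cos 306° = 12.99
Summing: 0.81 km east, 12.34 km north → (0.81, 12.34).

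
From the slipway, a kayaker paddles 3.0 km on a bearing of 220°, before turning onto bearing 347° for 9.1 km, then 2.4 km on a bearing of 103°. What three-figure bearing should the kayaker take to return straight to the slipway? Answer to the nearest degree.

Leg 1 (220°, 3.0 km): east 3.0 sin 220° = -1.93, north 3.0 cos 220° = -2.30
Leg 2 (347°, 9.1 km): east 9.1 sin 347° = -2.05, north 9.1 cos 347° = 8.87
Leg 3 (103°, 2.4 km): east 2.4 sin 103° = 2.34, north 2.4 cos 103° = -0.54
Net displacement: -1.64 east, 6.03 north. Direction back to start is (1.64, -6.03): bearing = atan2(1.64, -6.03) mod 360° = 164.81° ≈ 165°.

165°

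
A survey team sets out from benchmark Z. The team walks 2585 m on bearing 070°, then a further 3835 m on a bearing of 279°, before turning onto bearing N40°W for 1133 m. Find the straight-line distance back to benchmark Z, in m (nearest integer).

Leg 1 (070°, 2585 m): east 2585 sin 70° = 2429.11, north 2585 cos 70° = 884.12
Leg 2 (279°, 3835 m): east 3835 sin 279° = -3787.78, north 3835 cos 279° = 599.93
Leg 3 (N40°W, 1133 m): east 1133 sin 320° = -728.28, north 1133 cos 320° = 867.93
Net: -2086.96 east, 2351.98 north. Distance = √((-2086.96)² + (2351.98)²) = 3144.390 m.

3144 m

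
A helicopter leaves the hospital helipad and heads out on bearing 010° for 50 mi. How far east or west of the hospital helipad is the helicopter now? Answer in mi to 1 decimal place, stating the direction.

8.7 mi east

Leg 1 (010°, 50 mi): east 50 sin 10° = 8.68, north 50 cos 10° = 49.24
Net east component: 8.68 mi.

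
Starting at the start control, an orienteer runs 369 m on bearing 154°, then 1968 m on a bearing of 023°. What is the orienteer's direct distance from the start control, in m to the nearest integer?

Leg 1 (154°, 369 m): east 369 sin 154° = 161.76, north 369 cos 154° = -331.66
Leg 2 (023°, 1968 m): east 1968 sin 23° = 768.96, north 1968 cos 23° = 1811.55
Net: 930.72 east, 1479.90 north. Distance = √((930.72)² + (1479.90)²) = 1748.238 m.

1748 m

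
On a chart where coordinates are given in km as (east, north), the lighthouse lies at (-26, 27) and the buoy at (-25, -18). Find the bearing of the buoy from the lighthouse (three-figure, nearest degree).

Δeast = -25 − -26 = 1.00; Δnorth = -18 − 27 = -45.00.
Bearing = atan2(Δeast, Δnorth) mod 360° = 178.73° ≈ 179°.

179°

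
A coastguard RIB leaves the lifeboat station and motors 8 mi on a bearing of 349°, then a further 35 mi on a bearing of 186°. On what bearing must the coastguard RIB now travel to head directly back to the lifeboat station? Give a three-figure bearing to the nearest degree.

011°

Leg 1 (349°, 8 mi): east 8 sin 349° = -1.53, north 8 cos 349° = 7.85
Leg 2 (186°, 35 mi): east 35 sin 186° = -3.66, north 35 cos 186° = -34.81
Net displacement: -5.18 east, -26.96 north. Direction back to start is (5.18, 26.96): bearing = atan2(5.18, 26.96) mod 360° = 10.89° ≈ 011°.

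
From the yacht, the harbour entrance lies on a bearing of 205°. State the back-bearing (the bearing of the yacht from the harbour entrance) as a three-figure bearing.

Back-bearing = 205° − 180° = 025°.

025°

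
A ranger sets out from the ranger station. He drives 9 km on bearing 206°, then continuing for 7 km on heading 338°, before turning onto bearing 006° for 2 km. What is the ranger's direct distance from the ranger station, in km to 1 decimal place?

Leg 1 (206°, 9 km): east 9 sin 206° = -3.95, north 9 cos 206° = -8.09
Leg 2 (338°, 7 km): east 7 sin 338° = -2.62, north 7 cos 338° = 6.49
Leg 3 (006°, 2 km): east 2 sin 6° = 0.21, north 2 cos 6° = 1.99
Net: -6.36 east, 0.39 north. Distance = √((-6.36)² + (0.39)²) = 6.370 km.

6.4 km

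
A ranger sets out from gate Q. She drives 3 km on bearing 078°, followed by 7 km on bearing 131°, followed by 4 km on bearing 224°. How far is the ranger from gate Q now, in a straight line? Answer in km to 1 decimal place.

8.7 km

Leg 1 (078°, 3 km): east 3 sin 78° = 2.93, north 3 cos 78° = 0.62
Leg 2 (131°, 7 km): east 7 sin 131° = 5.28, north 7 cos 131° = -4.59
Leg 3 (224°, 4 km): east 4 sin 224° = -2.78, north 4 cos 224° = -2.88
Net: 5.44 east, -6.85 north. Distance = √((5.44)² + (-6.85)²) = 8.743 km.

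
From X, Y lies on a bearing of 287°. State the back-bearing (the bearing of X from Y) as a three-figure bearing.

107°

Back-bearing = 287° − 180° = 107°.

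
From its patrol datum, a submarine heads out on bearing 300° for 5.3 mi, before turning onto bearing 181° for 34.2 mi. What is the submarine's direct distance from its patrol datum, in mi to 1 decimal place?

Leg 1 (300°, 5.3 mi): east 5.3 sin 300° = -4.59, north 5.3 cos 300° = 2.65
Leg 2 (181°, 34.2 mi): east 34.2 sin 181° = -0.60, north 34.2 cos 181° = -34.19
Net: -5.19 east, -31.54 north. Distance = √((-5.19)² + (-31.54)²) = 31.968 mi.

32.0 mi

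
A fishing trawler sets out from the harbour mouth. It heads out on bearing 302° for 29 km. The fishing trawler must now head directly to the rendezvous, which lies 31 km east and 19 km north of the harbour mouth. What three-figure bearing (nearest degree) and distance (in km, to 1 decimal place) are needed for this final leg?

086°, 55.7 km

Leg 1 (302°, 29 km): east 29 sin 302° = -24.59, north 29 cos 302° = 15.37
Current position: (-24.59, 15.37). Target: (31, 19). Remaining: Δeast = 55.59, Δnorth = 3.63.
Bearing = atan2(55.59, 3.63) mod 360° = 86.26°; distance = √((55.59)² + (3.63)²) = 55.712 km.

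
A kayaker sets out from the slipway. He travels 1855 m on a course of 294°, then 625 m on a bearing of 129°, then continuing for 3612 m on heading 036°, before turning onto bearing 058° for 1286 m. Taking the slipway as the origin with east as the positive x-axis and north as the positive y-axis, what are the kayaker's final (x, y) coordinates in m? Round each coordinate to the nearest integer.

Leg 1 (294°, 1855 m): east 1855 sin 294° = -1694.63, north 1855 cos 294° = 754.50
Leg 2 (129°, 625 m): east 625 sin 129° = 485.72, north 625 cos 129° = -393.33
Leg 3 (036°, 3612 m): east 3612 sin 36° = 2123.08, north 3612 cos 36° = 2922.17
Leg 4 (058°, 1286 m): east 1286 sin 58° = 1090.59, north 1286 cos 58° = 681.48
Summing: 2004.76 m east, 3964.82 m north → (2005, 3965).

(2005, 3965)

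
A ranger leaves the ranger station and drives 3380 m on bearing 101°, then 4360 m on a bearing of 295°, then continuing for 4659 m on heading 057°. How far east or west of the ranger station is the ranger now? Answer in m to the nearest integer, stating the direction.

3274 m east

Leg 1 (101°, 3380 m): east 3380 sin 101° = 3317.90, north 3380 cos 101° = -644.93
Leg 2 (295°, 4360 m): east 4360 sin 295° = -3951.50, north 4360 cos 295° = 1842.62
Leg 3 (057°, 4659 m): east 4659 sin 57° = 3907.37, north 4659 cos 57° = 2537.47
Net east component: 3273.76 m.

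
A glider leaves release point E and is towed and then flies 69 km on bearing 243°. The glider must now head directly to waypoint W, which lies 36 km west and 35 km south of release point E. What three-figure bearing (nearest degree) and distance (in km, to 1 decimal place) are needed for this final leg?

Leg 1 (243°, 69 km): east 69 sin 243° = -61.48, north 69 cos 243° = -31.33
Current position: (-61.48, -31.33). Target: (-36, -35). Remaining: Δeast = 25.48, Δnorth = -3.67.
Bearing = atan2(25.48, -3.67) mod 360° = 98.21°; distance = √((25.48)² + (-3.67)²) = 25.743 km.

098°, 25.7 km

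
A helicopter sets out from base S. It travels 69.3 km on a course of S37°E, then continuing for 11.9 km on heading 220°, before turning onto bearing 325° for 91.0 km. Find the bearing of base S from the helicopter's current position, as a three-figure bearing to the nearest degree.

119°

Leg 1 (S37°E, 69.3 km): east 69.3 sin 143° = 41.71, north 69.3 cos 143° = -55.35
Leg 2 (220°, 11.9 km): east 11.9 sin 220° = -7.65, north 11.9 cos 220° = -9.12
Leg 3 (325°, 91.0 km): east 91.0 sin 325° = -52.20, north 91.0 cos 325° = 74.54
Net displacement: -18.14 east, 10.08 north. Direction back to start is (18.14, -10.08): bearing = atan2(18.14, -10.08) mod 360° = 119.07° ≈ 119°.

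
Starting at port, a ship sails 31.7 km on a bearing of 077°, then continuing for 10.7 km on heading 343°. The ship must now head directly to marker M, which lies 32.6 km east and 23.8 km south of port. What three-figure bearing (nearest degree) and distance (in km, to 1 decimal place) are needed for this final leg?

Leg 1 (077°, 31.7 km): east 31.7 sin 77° = 30.89, north 31.7 cos 77° = 7.13
Leg 2 (343°, 10.7 km): east 10.7 sin 343° = -3.13, north 10.7 cos 343° = 10.23
Current position: (27.76, 17.36). Target: (32.6, -23.8). Remaining: Δeast = 4.84, Δnorth = -41.16.
Bearing = atan2(4.84, -41.16) mod 360° = 173.29°; distance = √((4.84)² + (-41.16)²) = 41.447 km.

173°, 41.4 km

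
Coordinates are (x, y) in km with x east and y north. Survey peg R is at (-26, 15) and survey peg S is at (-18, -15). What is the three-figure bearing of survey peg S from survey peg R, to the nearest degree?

165°

Δeast = -18 − -26 = 8.00; Δnorth = -15 − 15 = -30.00.
Bearing = atan2(Δeast, Δnorth) mod 360° = 165.07° ≈ 165°.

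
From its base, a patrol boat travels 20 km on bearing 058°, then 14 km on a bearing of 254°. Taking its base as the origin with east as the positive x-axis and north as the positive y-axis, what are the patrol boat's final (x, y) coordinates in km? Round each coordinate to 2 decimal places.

(3.50, 6.74)

Leg 1 (058°, 20 km): east 20 sin 58° = 16.96, north 20 cos 58° = 10.60
Leg 2 (254°, 14 km): east 14 sin 254° = -13.46, north 14 cos 254° = -3.86
Summing: 3.50 km east, 6.74 km north → (3.50, 6.74).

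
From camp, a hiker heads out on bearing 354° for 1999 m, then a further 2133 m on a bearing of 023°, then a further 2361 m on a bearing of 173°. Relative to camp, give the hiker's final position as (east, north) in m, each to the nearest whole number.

(912, 1608)

Leg 1 (354°, 1999 m): east 1999 sin 354° = -208.95, north 1999 cos 354° = 1988.05
Leg 2 (023°, 2133 m): east 2133 sin 23° = 833.43, north 2133 cos 23° = 1963.44
Leg 3 (173°, 2361 m): east 2361 sin 173° = 287.73, north 2361 cos 173° = -2343.40
Summing: 912.21 m east, 1608.08 m north → (912, 1608).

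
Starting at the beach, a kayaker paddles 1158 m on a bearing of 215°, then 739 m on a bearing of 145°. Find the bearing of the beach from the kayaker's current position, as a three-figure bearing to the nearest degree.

009°

Leg 1 (215°, 1158 m): east 1158 sin 215° = -664.20, north 1158 cos 215° = -948.58
Leg 2 (145°, 739 m): east 739 sin 145° = 423.87, north 739 cos 145° = -605.35
Net displacement: -240.33 east, -1553.93 north. Direction back to start is (240.33, 1553.93): bearing = atan2(240.33, 1553.93) mod 360° = 8.79° ≈ 009°.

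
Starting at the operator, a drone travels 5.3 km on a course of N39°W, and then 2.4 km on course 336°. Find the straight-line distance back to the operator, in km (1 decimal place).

Leg 1 (N39°W, 5.3 km): east 5.3 sin 321° = -3.34, north 5.3 cos 321° = 4.12
Leg 2 (336°, 2.4 km): east 2.4 sin 336° = -0.98, north 2.4 cos 336° = 2.19
Net: -4.31 east, 6.31 north. Distance = √((-4.31)² + (6.31)²) = 7.644 km.

7.6 km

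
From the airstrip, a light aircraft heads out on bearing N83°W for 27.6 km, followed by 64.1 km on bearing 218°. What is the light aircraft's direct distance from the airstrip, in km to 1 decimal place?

81.8 km

Leg 1 (N83°W, 27.6 km): east 27.6 sin 277° = -27.39, north 27.6 cos 277° = 3.36
Leg 2 (218°, 64.1 km): east 64.1 sin 218° = -39.46, north 64.1 cos 218° = -50.51
Net: -66.86 east, -47.15 north. Distance = √((-66.86)² + (-47.15)²) = 81.810 km.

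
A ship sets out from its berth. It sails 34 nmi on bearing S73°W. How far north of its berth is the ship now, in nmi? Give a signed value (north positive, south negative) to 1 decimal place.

Leg 1 (S73°W, 34 nmi): east 34 sin 253° = -32.51, north 34 cos 253° = -9.94
Net north component: -9.94 nmi.

-9.9 nmi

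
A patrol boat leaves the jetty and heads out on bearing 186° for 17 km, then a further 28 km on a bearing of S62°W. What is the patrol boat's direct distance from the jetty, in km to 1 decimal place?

Leg 1 (186°, 17 km): east 17 sin 186° = -1.78, north 17 cos 186° = -16.91
Leg 2 (S62°W, 28 km): east 28 sin 242° = -24.72, north 28 cos 242° = -13.15
Net: -26.50 east, -30.05 north. Distance = √((-26.50)² + (-30.05)²) = 40.067 km.

40.1 km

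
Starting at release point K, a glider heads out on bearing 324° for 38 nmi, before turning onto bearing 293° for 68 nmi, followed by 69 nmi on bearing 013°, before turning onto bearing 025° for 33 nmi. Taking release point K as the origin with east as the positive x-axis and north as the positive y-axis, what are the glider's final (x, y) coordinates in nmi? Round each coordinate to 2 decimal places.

Leg 1 (324°, 38 nmi): east 38 sin 324° = -22.34, north 38 cos 324° = 30.74
Leg 2 (293°, 68 nmi): east 68 sin 293° = -62.59, north 68 cos 293° = 26.57
Leg 3 (013°, 69 nmi): east 69 sin 13° = 15.52, north 69 cos 13° = 67.23
Leg 4 (025°, 33 nmi): east 33 sin 25° = 13.95, north 33 cos 25° = 29.91
Summing: -55.46 nmi east, 154.45 nmi north → (-55.46, 154.45).

(-55.46, 154.45)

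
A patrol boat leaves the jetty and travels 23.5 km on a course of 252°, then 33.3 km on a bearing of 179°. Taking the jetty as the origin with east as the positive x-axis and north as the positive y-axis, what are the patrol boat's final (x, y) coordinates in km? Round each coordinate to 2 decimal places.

Leg 1 (252°, 23.5 km): east 23.5 sin 252° = -22.35, north 23.5 cos 252° = -7.26
Leg 2 (179°, 33.3 km): east 33.3 sin 179° = 0.58, north 33.3 cos 179° = -33.29
Summing: -21.77 km east, -40.56 km north → (-21.77, -40.56).

(-21.77, -40.56)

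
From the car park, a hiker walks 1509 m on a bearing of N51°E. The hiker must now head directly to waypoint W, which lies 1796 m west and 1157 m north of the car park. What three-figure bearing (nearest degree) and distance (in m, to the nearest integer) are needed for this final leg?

274°, 2976 m

Leg 1 (N51°E, 1509 m): east 1509 sin 51° = 1172.71, north 1509 cos 51° = 949.64
Current position: (1172.71, 949.64). Target: (-1796, 1157). Remaining: Δeast = -2968.71, Δnorth = 207.36.
Bearing = atan2(-2968.71, 207.36) mod 360° = 274.00°; distance = √((-2968.71)² + (207.36)²) = 2975.946 m.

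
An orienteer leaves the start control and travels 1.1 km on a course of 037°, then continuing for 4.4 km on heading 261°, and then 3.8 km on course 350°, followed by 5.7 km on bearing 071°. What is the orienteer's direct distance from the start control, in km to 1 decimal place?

5.9 km

Leg 1 (037°, 1.1 km): east 1.1 sin 37° = 0.66, north 1.1 cos 37° = 0.88
Leg 2 (261°, 4.4 km): east 4.4 sin 261° = -4.35, north 4.4 cos 261° = -0.69
Leg 3 (350°, 3.8 km): east 3.8 sin 350° = -0.66, north 3.8 cos 350° = 3.74
Leg 4 (071°, 5.7 km): east 5.7 sin 71° = 5.39, north 5.7 cos 71° = 1.86
Net: 1.05 east, 5.79 north. Distance = √((1.05)² + (5.79)²) = 5.882 km.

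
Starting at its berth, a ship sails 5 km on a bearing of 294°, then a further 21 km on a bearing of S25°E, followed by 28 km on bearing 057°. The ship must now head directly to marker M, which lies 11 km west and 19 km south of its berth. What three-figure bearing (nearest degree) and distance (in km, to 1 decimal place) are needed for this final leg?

Leg 1 (294°, 5 km): east 5 sin 294° = -4.57, north 5 cos 294° = 2.03
Leg 2 (S25°E, 21 km): east 21 sin 155° = 8.87, north 21 cos 155° = -19.03
Leg 3 (057°, 28 km): east 28 sin 57° = 23.48, north 28 cos 57° = 15.25
Current position: (27.79, -1.75). Target: (-11, -19). Remaining: Δeast = -38.79, Δnorth = -17.25.
Bearing = atan2(-38.79, -17.25) mod 360° = 246.02°; distance = √((-38.79)² + (-17.25)²) = 42.453 km.

246°, 42.5 km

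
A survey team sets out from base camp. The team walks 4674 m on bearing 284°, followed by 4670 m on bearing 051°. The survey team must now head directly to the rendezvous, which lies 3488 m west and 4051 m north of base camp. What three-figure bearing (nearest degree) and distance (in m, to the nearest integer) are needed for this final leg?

270°, 2582 m

Leg 1 (284°, 4674 m): east 4674 sin 284° = -4535.16, north 4674 cos 284° = 1130.74
Leg 2 (051°, 4670 m): east 4670 sin 51° = 3629.27, north 4670 cos 51° = 2938.93
Current position: (-905.89, 4069.67). Target: (-3488, 4051). Remaining: Δeast = -2582.11, Δnorth = -18.67.
Bearing = atan2(-2582.11, -18.67) mod 360° = 269.59°; distance = √((-2582.11)² + (-18.67)²) = 2582.177 m.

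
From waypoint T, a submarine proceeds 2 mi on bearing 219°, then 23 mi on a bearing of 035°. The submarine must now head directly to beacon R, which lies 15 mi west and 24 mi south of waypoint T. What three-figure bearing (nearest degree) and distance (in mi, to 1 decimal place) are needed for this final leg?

Leg 1 (219°, 2 mi): east 2 sin 219° = -1.26, north 2 cos 219° = -1.55
Leg 2 (035°, 23 mi): east 23 sin 35° = 13.19, north 23 cos 35° = 18.84
Current position: (11.93, 17.29). Target: (-15, -24). Remaining: Δeast = -26.93, Δnorth = -41.29.
Bearing = atan2(-26.93, -41.29) mod 360° = 213.12°; distance = √((-26.93)² + (-41.29)²) = 49.295 mi.

213°, 49.3 mi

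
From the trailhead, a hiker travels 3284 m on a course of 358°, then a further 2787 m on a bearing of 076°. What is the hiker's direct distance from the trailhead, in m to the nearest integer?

4728 m

Leg 1 (358°, 3284 m): east 3284 sin 358° = -114.61, north 3284 cos 358° = 3282.00
Leg 2 (076°, 2787 m): east 2787 sin 76° = 2704.21, north 2787 cos 76° = 674.24
Net: 2589.60 east, 3956.24 north. Distance = √((2589.60)² + (3956.24)²) = 4728.409 m.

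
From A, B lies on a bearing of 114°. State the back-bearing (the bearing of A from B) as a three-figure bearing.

Back-bearing = 114° + 180° = 294°.

294°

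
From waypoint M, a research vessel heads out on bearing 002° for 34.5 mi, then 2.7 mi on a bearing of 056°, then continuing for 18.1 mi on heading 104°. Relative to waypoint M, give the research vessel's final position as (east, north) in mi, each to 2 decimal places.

(21.00, 31.61)

Leg 1 (002°, 34.5 mi): east 34.5 sin 2° = 1.20, north 34.5 cos 2° = 34.48
Leg 2 (056°, 2.7 mi): east 2.7 sin 56° = 2.24, north 2.7 cos 56° = 1.51
Leg 3 (104°, 18.1 mi): east 18.1 sin 104° = 17.56, north 18.1 cos 104° = -4.38
Summing: 21.00 mi east, 31.61 mi north → (21.00, 31.61).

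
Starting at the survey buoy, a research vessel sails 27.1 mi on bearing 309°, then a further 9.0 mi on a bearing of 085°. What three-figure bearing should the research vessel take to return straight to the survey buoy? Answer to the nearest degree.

146°

Leg 1 (309°, 27.1 mi): east 27.1 sin 309° = -21.06, north 27.1 cos 309° = 17.05
Leg 2 (085°, 9.0 mi): east 9.0 sin 85° = 8.97, north 9.0 cos 85° = 0.78
Net displacement: -12.09 east, 17.84 north. Direction back to start is (12.09, -17.84): bearing = atan2(12.09, -17.84) mod 360° = 145.86° ≈ 146°.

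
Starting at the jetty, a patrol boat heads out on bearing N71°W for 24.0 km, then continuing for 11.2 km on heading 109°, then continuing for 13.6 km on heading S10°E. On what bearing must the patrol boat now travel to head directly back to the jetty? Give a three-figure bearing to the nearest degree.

Leg 1 (N71°W, 24.0 km): east 24.0 sin 289° = -22.69, north 24.0 cos 289° = 7.81
Leg 2 (109°, 11.2 km): east 11.2 sin 109° = 10.59, north 11.2 cos 109° = -3.65
Leg 3 (S10°E, 13.6 km): east 13.6 sin 170° = 2.36, north 13.6 cos 170° = -13.39
Net displacement: -9.74 east, -9.23 north. Direction back to start is (9.74, 9.23): bearing = atan2(9.74, 9.23) mod 360° = 46.56° ≈ 047°.

047°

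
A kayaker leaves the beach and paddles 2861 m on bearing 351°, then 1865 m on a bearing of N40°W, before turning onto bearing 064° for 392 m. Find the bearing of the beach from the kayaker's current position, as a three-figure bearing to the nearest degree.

Leg 1 (351°, 2861 m): east 2861 sin 351° = -447.56, north 2861 cos 351° = 2825.78
Leg 2 (N40°W, 1865 m): east 1865 sin 320° = -1198.80, north 1865 cos 320° = 1428.67
Leg 3 (064°, 392 m): east 392 sin 64° = 352.33, north 392 cos 64° = 171.84
Net displacement: -1294.03 east, 4426.29 north. Direction back to start is (1294.03, -4426.29): bearing = atan2(1294.03, -4426.29) mod 360° = 163.70° ≈ 164°.

164°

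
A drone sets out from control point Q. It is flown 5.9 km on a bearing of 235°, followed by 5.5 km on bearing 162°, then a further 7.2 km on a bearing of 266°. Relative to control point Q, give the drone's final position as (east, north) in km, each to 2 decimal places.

(-10.32, -9.12)

Leg 1 (235°, 5.9 km): east 5.9 sin 235° = -4.83, north 5.9 cos 235° = -3.38
Leg 2 (162°, 5.5 km): east 5.5 sin 162° = 1.70, north 5.5 cos 162° = -5.23
Leg 3 (266°, 7.2 km): east 7.2 sin 266° = -7.18, north 7.2 cos 266° = -0.50
Summing: -10.32 km east, -9.12 km north → (-10.32, -9.12).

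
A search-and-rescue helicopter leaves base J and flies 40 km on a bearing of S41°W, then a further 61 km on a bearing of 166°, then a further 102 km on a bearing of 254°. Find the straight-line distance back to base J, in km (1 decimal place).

Leg 1 (S41°W, 40 km): east 40 sin 221° = -26.24, north 40 cos 221° = -30.19
Leg 2 (166°, 61 km): east 61 sin 166° = 14.76, north 61 cos 166° = -59.19
Leg 3 (254°, 102 km): east 102 sin 254° = -98.05, north 102 cos 254° = -28.12
Net: -109.53 east, -117.49 north. Distance = √((-109.53)² + (-117.49)²) = 160.630 km.

160.6 km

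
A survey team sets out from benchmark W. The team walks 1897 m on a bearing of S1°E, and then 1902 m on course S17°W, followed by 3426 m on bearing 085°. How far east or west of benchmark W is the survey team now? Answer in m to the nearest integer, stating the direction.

Leg 1 (S1°E, 1897 m): east 1897 sin 179° = 33.11, north 1897 cos 179° = -1896.71
Leg 2 (S17°W, 1902 m): east 1902 sin 197° = -556.09, north 1902 cos 197° = -1818.89
Leg 3 (085°, 3426 m): east 3426 sin 85° = 3412.96, north 3426 cos 85° = 298.60
Net east component: 2889.98 m.

2890 m east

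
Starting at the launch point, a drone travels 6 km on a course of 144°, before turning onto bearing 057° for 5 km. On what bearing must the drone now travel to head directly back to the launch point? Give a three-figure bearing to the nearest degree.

Leg 1 (144°, 6 km): east 6 sin 144° = 3.53, north 6 cos 144° = -4.85
Leg 2 (057°, 5 km): east 5 sin 57° = 4.19, north 5 cos 57° = 2.72
Net displacement: 7.72 east, -2.13 north. Direction back to start is (-7.72, 2.13): bearing = atan2(-7.72, 2.13) mod 360° = 285.43° ≈ 285°.

285°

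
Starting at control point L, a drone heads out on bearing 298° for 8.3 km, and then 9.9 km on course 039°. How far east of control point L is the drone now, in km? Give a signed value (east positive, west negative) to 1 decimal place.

Leg 1 (298°, 8.3 km): east 8.3 sin 298° = -7.33, north 8.3 cos 298° = 3.90
Leg 2 (039°, 9.9 km): east 9.9 sin 39° = 6.23, north 9.9 cos 39° = 7.69
Net east component: -1.10 km.

-1.1 km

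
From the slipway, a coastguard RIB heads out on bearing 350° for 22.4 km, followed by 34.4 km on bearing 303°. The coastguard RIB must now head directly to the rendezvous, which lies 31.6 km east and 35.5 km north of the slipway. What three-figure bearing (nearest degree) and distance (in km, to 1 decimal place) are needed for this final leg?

Leg 1 (350°, 22.4 km): east 22.4 sin 350° = -3.89, north 22.4 cos 350° = 22.06
Leg 2 (303°, 34.4 km): east 34.4 sin 303° = -28.85, north 34.4 cos 303° = 18.74
Current position: (-32.74, 40.80). Target: (31.6, 35.5). Remaining: Δeast = 64.34, Δnorth = -5.30.
Bearing = atan2(64.34, -5.30) mod 360° = 94.70°; distance = √((64.34)² + (-5.30)²) = 64.558 km.

095°, 64.6 km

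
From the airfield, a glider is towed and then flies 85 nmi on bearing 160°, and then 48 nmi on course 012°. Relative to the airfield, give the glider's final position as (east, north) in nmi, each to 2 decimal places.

(39.05, -32.92)

Leg 1 (160°, 85 nmi): east 85 sin 160° = 29.07, north 85 cos 160° = -79.87
Leg 2 (012°, 48 nmi): east 48 sin 12° = 9.98, north 48 cos 12° = 46.95
Summing: 39.05 nmi east, -32.92 nmi north → (39.05, -32.92).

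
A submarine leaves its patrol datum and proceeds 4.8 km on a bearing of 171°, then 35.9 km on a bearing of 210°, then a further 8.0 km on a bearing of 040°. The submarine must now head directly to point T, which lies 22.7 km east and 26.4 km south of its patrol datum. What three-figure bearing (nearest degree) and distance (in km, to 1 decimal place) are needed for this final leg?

085°, 34.9 km

Leg 1 (171°, 4.8 km): east 4.8 sin 171° = 0.75, north 4.8 cos 171° = -4.74
Leg 2 (210°, 35.9 km): east 35.9 sin 210° = -17.95, north 35.9 cos 210° = -31.09
Leg 3 (040°, 8.0 km): east 8.0 sin 40° = 5.14, north 8.0 cos 40° = 6.13
Current position: (-12.06, -29.70). Target: (22.7, -26.4). Remaining: Δeast = 34.76, Δnorth = 3.30.
Bearing = atan2(34.76, 3.30) mod 360° = 84.57°; distance = √((34.76)² + (3.30)²) = 34.913 km.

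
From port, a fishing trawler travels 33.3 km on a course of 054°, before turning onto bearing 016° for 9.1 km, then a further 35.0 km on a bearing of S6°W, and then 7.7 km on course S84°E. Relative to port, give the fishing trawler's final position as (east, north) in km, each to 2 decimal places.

Leg 1 (054°, 33.3 km): east 33.3 sin 54° = 26.94, north 33.3 cos 54° = 19.57
Leg 2 (016°, 9.1 km): east 9.1 sin 16° = 2.51, north 9.1 cos 16° = 8.75
Leg 3 (S6°W, 35.0 km): east 35.0 sin 186° = -3.66, north 35.0 cos 186° = -34.81
Leg 4 (S84°E, 7.7 km): east 7.7 sin 96° = 7.66, north 7.7 cos 96° = -0.80
Summing: 33.45 km east, -7.29 km north → (33.45, -7.29).

(33.45, -7.29)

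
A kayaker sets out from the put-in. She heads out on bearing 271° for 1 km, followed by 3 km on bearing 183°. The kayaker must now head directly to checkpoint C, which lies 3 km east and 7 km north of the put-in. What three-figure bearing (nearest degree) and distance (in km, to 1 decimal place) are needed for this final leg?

023°, 10.8 km

Leg 1 (271°, 1 km): east 1 sin 271° = -1.00, north 1 cos 271° = 0.02
Leg 2 (183°, 3 km): east 3 sin 183° = -0.16, north 3 cos 183° = -3.00
Current position: (-1.16, -2.98). Target: (3, 7). Remaining: Δeast = 4.16, Δnorth = 9.98.
Bearing = atan2(4.16, 9.98) mod 360° = 22.62°; distance = √((4.16)² + (9.98)²) = 10.810 km.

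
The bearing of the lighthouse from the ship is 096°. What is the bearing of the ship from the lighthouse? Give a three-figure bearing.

Back-bearing = 096° + 180° = 276°.

276°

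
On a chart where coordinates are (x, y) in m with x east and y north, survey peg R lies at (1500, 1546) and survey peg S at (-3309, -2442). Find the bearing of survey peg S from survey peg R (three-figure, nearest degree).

230°

Δeast = -3309 − 1500 = -4809.00; Δnorth = -2442 − 1546 = -3988.00.
Bearing = atan2(Δeast, Δnorth) mod 360° = 230.33° ≈ 230°.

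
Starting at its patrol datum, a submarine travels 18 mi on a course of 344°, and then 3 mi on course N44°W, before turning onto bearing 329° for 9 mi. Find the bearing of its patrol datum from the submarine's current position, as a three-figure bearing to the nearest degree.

157°

Leg 1 (344°, 18 mi): east 18 sin 344° = -4.96, north 18 cos 344° = 17.30
Leg 2 (N44°W, 3 mi): east 3 sin 316° = -2.08, north 3 cos 316° = 2.16
Leg 3 (329°, 9 mi): east 9 sin 329° = -4.64, north 9 cos 329° = 7.71
Net displacement: -11.68 east, 27.18 north. Direction back to start is (11.68, -27.18): bearing = atan2(11.68, -27.18) mod 360° = 156.74° ≈ 157°.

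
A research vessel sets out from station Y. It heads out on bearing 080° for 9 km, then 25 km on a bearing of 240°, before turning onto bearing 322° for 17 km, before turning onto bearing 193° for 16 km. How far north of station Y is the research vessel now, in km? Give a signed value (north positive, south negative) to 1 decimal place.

-13.1 km

Leg 1 (080°, 9 km): east 9 sin 80° = 8.86, north 9 cos 80° = 1.56
Leg 2 (240°, 25 km): east 25 sin 240° = -21.65, north 25 cos 240° = -12.50
Leg 3 (322°, 17 km): east 17 sin 322° = -10.47, north 17 cos 322° = 13.40
Leg 4 (193°, 16 km): east 16 sin 193° = -3.60, north 16 cos 193° = -15.59
Net north component: -13.13 km.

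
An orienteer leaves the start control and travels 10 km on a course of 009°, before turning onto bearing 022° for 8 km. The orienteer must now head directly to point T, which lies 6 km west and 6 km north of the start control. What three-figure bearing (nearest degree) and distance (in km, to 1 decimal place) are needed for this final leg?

Leg 1 (009°, 10 km): east 10 sin 9° = 1.56, north 10 cos 9° = 9.88
Leg 2 (022°, 8 km): east 8 sin 22° = 3.00, north 8 cos 22° = 7.42
Current position: (4.56, 17.29). Target: (-6, 6). Remaining: Δeast = -10.56, Δnorth = -11.29.
Bearing = atan2(-10.56, -11.29) mod 360° = 223.08°; distance = √((-10.56)² + (-11.29)²) = 15.463 km.

223°, 15.5 km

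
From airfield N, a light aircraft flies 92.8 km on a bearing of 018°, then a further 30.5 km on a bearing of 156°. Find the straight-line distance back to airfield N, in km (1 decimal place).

Leg 1 (018°, 92.8 km): east 92.8 sin 18° = 28.68, north 92.8 cos 18° = 88.26
Leg 2 (156°, 30.5 km): east 30.5 sin 156° = 12.41, north 30.5 cos 156° = -27.86
Net: 41.08 east, 60.39 north. Distance = √((41.08)² + (60.39)²) = 73.043 km.

73.0 km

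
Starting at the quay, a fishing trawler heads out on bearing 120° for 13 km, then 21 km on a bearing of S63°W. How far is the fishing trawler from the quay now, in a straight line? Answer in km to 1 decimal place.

17.7 km

Leg 1 (120°, 13 km): east 13 sin 120° = 11.26, north 13 cos 120° = -6.50
Leg 2 (S63°W, 21 km): east 21 sin 243° = -18.71, north 21 cos 243° = -9.53
Net: -7.45 east, -16.03 north. Distance = √((-7.45)² + (-16.03)²) = 17.681 km.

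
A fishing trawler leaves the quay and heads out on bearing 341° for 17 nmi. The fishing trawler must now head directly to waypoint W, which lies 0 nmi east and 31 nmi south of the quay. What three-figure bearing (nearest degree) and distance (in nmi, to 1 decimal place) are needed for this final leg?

Leg 1 (341°, 17 nmi): east 17 sin 341° = -5.53, north 17 cos 341° = 16.07
Current position: (-5.53, 16.07). Target: (0, -31). Remaining: Δeast = 5.53, Δnorth = -47.07.
Bearing = atan2(5.53, -47.07) mod 360° = 173.29°; distance = √((5.53)² + (-47.07)²) = 47.398 nmi.

173°, 47.4 nmi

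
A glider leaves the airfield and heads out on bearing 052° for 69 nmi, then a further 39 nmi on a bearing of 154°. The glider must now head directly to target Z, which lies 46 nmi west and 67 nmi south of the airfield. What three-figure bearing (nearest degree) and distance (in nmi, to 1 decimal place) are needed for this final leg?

Leg 1 (052°, 69 nmi): east 69 sin 52° = 54.37, north 69 cos 52° = 42.48
Leg 2 (154°, 39 nmi): east 39 sin 154° = 17.10, north 39 cos 154° = -35.05
Current position: (71.47, 7.43). Target: (-46, -67). Remaining: Δeast = -117.47, Δnorth = -74.43.
Bearing = atan2(-117.47, -74.43) mod 360° = 237.64°; distance = √((-117.47)² + (-74.43)²) = 139.063 nmi.

238°, 139.1 nmi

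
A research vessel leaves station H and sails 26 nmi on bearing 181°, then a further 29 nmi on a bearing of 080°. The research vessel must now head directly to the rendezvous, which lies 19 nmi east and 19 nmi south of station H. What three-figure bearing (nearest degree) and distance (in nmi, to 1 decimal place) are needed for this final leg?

282°, 9.3 nmi

Leg 1 (181°, 26 nmi): east 26 sin 181° = -0.45, north 26 cos 181° = -26.00
Leg 2 (080°, 29 nmi): east 29 sin 80° = 28.56, north 29 cos 80° = 5.04
Current position: (28.11, -20.96). Target: (19, -19). Remaining: Δeast = -9.11, Δnorth = 1.96.
Bearing = atan2(-9.11, 1.96) mod 360° = 282.15°; distance = √((-9.11)² + (1.96)²) = 9.314 nmi.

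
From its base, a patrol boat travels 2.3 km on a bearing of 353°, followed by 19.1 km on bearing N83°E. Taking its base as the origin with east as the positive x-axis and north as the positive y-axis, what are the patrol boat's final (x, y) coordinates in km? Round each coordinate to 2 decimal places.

(18.68, 4.61)

Leg 1 (353°, 2.3 km): east 2.3 sin 353° = -0.28, north 2.3 cos 353° = 2.28
Leg 2 (N83°E, 19.1 km): east 19.1 sin 83° = 18.96, north 19.1 cos 83° = 2.33
Summing: 18.68 km east, 4.61 km north → (18.68, 4.61).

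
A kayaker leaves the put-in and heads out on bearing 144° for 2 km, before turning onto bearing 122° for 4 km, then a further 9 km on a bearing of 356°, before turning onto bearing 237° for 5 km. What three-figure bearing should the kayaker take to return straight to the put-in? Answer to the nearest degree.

Leg 1 (144°, 2 km): east 2 sin 144° = 1.18, north 2 cos 144° = -1.62
Leg 2 (122°, 4 km): east 4 sin 122° = 3.39, north 4 cos 122° = -2.12
Leg 3 (356°, 9 km): east 9 sin 356° = -0.63, north 9 cos 356° = 8.98
Leg 4 (237°, 5 km): east 5 sin 237° = -4.19, north 5 cos 237° = -2.72
Net displacement: -0.25 east, 2.52 north. Direction back to start is (0.25, -2.52): bearing = atan2(0.25, -2.52) mod 360° = 174.25° ≈ 174°.

174°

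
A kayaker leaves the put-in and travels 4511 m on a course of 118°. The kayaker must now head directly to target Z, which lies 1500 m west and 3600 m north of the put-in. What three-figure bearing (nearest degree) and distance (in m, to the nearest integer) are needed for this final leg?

316°, 7922 m

Leg 1 (118°, 4511 m): east 4511 sin 118° = 3982.98, north 4511 cos 118° = -2117.79
Current position: (3982.98, -2117.79). Target: (-1500, 3600). Remaining: Δeast = -5482.98, Δnorth = 5717.79.
Bearing = atan2(-5482.98, 5717.79) mod 360° = 316.20°; distance = √((-5482.98)² + (5717.79)²) = 7921.876 m.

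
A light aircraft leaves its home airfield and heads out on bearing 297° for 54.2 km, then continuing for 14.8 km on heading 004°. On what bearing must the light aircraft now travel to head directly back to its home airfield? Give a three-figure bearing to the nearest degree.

Leg 1 (297°, 54.2 km): east 54.2 sin 297° = -48.29, north 54.2 cos 297° = 24.61
Leg 2 (004°, 14.8 km): east 14.8 sin 4° = 1.03, north 14.8 cos 4° = 14.76
Net displacement: -47.26 east, 39.37 north. Direction back to start is (47.26, -39.37): bearing = atan2(47.26, -39.37) mod 360° = 129.80° ≈ 130°.

130°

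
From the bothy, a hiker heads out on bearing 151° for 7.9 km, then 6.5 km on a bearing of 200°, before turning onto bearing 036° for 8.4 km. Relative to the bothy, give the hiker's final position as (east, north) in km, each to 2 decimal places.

(6.54, -6.22)

Leg 1 (151°, 7.9 km): east 7.9 sin 151° = 3.83, north 7.9 cos 151° = -6.91
Leg 2 (200°, 6.5 km): east 6.5 sin 200° = -2.22, north 6.5 cos 200° = -6.11
Leg 3 (036°, 8.4 km): east 8.4 sin 36° = 4.94, north 8.4 cos 36° = 6.80
Summing: 6.54 km east, -6.22 km north → (6.54, -6.22).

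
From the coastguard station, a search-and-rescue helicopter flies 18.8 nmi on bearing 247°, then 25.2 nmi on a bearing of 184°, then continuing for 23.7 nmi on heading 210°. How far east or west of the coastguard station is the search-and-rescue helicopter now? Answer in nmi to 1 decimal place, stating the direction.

Leg 1 (247°, 18.8 nmi): east 18.8 sin 247° = -17.31, north 18.8 cos 247° = -7.35
Leg 2 (184°, 25.2 nmi): east 25.2 sin 184° = -1.76, north 25.2 cos 184° = -25.14
Leg 3 (210°, 23.7 nmi): east 23.7 sin 210° = -11.85, north 23.7 cos 210° = -20.52
Net east component: -30.91 nmi.

30.9 nmi west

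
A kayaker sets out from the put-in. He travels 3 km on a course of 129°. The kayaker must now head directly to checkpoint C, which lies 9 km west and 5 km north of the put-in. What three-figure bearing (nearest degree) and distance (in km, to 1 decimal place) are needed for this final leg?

301°, 13.3 km

Leg 1 (129°, 3 km): east 3 sin 129° = 2.33, north 3 cos 129° = -1.89
Current position: (2.33, -1.89). Target: (-9, 5). Remaining: Δeast = -11.33, Δnorth = 6.89.
Bearing = atan2(-11.33, 6.89) mod 360° = 301.29°; distance = √((-11.33)² + (6.89)²) = 13.261 km.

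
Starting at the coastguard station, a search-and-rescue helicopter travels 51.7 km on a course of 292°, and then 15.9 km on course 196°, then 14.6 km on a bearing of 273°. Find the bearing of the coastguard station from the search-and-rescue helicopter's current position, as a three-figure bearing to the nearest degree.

094°

Leg 1 (292°, 51.7 km): east 51.7 sin 292° = -47.94, north 51.7 cos 292° = 19.37
Leg 2 (196°, 15.9 km): east 15.9 sin 196° = -4.38, north 15.9 cos 196° = -15.28
Leg 3 (273°, 14.6 km): east 14.6 sin 273° = -14.58, north 14.6 cos 273° = 0.76
Net displacement: -66.90 east, 4.85 north. Direction back to start is (66.90, -4.85): bearing = atan2(66.90, -4.85) mod 360° = 94.14° ≈ 094°.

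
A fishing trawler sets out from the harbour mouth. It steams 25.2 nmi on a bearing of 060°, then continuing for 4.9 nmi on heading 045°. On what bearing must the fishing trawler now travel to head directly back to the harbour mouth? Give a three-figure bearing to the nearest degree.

238°

Leg 1 (060°, 25.2 nmi): east 25.2 sin 60° = 21.82, north 25.2 cos 60° = 12.60
Leg 2 (045°, 4.9 nmi): east 4.9 sin 45° = 3.46, north 4.9 cos 45° = 3.46
Net displacement: 25.29 east, 16.06 north. Direction back to start is (-25.29, -16.06): bearing = atan2(-25.29, -16.06) mod 360° = 237.57° ≈ 238°.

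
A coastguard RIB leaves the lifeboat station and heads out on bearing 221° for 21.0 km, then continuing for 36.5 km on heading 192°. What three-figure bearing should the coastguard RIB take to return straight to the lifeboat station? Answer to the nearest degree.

Leg 1 (221°, 21.0 km): east 21.0 sin 221° = -13.78, north 21.0 cos 221° = -15.85
Leg 2 (192°, 36.5 km): east 36.5 sin 192° = -7.59, north 36.5 cos 192° = -35.70
Net displacement: -21.37 east, -51.55 north. Direction back to start is (21.37, 51.55): bearing = atan2(21.37, 51.55) mod 360° = 22.51° ≈ 023°.

023°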